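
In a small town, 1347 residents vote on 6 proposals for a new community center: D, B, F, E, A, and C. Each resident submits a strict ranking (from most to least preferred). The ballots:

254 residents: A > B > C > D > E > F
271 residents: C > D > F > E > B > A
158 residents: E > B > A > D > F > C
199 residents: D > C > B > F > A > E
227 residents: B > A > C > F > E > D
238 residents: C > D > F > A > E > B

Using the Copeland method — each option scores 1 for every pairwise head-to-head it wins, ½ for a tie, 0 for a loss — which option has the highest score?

C

D: beats B, F, E, and A; loses to C → score 4.
B: beats F, E, and A; loses to D and C → score 3.
F: beats E and A; loses to D, B, and C → score 2.
E: loses to D, B, F, A, and C → score 0.
A: beats E; loses to D, B, F, and C → score 1.
C: beats D, B, F, E, and A → score 5.
C has the best pairwise record.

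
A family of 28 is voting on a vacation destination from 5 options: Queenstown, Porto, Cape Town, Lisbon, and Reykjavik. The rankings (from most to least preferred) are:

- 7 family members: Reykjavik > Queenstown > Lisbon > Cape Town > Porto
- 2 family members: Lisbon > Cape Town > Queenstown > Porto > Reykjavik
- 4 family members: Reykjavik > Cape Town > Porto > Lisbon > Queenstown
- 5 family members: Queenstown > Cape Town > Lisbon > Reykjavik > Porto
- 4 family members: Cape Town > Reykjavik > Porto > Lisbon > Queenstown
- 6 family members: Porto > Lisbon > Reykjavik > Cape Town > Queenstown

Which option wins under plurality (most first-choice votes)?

Reykjavik

First-place votes: Queenstown 5, Porto 6, Cape Town 4, Lisbon 2, Reykjavik 11.
Reykjavik has the most first-place votes.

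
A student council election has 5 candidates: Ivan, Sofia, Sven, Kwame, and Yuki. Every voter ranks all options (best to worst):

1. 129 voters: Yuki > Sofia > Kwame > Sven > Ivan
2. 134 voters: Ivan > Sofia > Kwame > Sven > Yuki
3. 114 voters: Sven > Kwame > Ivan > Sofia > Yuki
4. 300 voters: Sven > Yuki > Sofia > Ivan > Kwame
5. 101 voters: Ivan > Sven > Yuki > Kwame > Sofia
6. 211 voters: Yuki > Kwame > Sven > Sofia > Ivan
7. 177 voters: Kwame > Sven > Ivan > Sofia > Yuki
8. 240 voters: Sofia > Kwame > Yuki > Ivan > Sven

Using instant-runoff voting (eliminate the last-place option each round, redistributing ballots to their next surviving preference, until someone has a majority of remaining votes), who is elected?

Round 1: Ivan 235, Sofia 240, Sven 414, Kwame 177, Yuki 340. Eliminate Kwame.
Round 2: Ivan 235, Sofia 240, Sven 591, Yuki 340. Eliminate Ivan.
Round 3: Sofia 374, Sven 692, Yuki 340. Eliminate Yuki.
Round 4: Sofia 503, Sven 903. Sven has a majority.

Sven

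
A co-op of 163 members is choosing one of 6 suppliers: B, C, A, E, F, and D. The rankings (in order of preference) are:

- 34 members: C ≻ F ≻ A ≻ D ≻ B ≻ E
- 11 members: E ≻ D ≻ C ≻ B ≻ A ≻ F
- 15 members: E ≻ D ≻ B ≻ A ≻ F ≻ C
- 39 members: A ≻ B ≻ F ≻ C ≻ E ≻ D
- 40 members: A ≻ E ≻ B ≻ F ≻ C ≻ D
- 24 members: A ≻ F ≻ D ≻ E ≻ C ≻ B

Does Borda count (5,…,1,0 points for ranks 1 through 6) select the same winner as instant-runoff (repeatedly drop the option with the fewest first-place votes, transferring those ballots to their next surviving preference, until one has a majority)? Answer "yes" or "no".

Borda — scores: B 377, C 345, A 658, E 377, F 444, D 244. Winner: A.
Instant-runoff — R1 B 0, C 34, A 103, E 26, F 0, D 0 (A winner). Winner: A.
The two methods agree.

yes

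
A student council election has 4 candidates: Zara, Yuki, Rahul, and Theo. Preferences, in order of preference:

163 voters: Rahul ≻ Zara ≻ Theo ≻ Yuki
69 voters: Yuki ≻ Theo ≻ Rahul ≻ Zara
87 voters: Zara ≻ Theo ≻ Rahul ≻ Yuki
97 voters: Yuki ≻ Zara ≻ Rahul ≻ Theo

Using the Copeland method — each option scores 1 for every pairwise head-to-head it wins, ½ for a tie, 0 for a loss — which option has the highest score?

Zara: beats Yuki and Theo; loses to Rahul → score 2.
Yuki: loses to Zara, Rahul, and Theo → score 0.
Rahul: beats Zara, Yuki, and Theo → score 3.
Theo: beats Yuki; loses to Zara and Rahul → score 1.
Rahul has the best pairwise record.

Rahul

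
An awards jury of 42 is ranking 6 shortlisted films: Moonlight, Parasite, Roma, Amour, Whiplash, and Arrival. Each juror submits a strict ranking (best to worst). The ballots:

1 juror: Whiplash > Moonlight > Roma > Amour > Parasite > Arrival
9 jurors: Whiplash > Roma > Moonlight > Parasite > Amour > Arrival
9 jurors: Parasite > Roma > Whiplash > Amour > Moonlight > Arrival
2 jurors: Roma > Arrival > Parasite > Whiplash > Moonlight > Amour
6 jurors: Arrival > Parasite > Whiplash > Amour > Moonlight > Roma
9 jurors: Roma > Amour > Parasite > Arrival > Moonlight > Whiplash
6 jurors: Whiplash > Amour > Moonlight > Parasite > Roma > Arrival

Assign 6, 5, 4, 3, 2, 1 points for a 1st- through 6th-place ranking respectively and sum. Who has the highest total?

Roma

Moonlight: 1·5 + 9·4 + 9·2 + 2·2 + 6·2 + 9·2 + 6·4 = 117
Parasite: 1·2 + 9·3 + 9·6 + 2·4 + 6·5 + 9·4 + 6·3 = 175
Roma: 1·4 + 9·5 + 9·5 + 2·6 + 6·1 + 9·6 + 6·2 = 178
Amour: 1·3 + 9·2 + 9·3 + 2·1 + 6·3 + 9·5 + 6·5 = 143
Whiplash: 1·6 + 9·6 + 9·4 + 2·3 + 6·4 + 9·1 + 6·6 = 171
Arrival: 1·1 + 9·1 + 9·1 + 2·5 + 6·6 + 9·3 + 6·1 = 98
Roma has the highest Borda score (178).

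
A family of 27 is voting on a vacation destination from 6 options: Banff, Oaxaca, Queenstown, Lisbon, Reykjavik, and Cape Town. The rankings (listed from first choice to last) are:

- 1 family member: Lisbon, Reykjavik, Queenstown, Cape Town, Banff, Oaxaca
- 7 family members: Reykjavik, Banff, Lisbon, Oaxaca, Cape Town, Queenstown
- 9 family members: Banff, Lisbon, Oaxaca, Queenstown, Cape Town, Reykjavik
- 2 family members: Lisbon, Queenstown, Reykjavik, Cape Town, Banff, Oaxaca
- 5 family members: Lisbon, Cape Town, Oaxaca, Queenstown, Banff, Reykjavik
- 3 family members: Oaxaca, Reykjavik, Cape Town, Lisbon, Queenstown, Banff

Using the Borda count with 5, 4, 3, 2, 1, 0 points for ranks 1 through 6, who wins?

Banff: 1·1 + 7·4 + 9·5 + 2·1 + 5·1 + 3·0 = 81
Oaxaca: 1·0 + 7·2 + 9·3 + 2·0 + 5·3 + 3·5 = 71
Queenstown: 1·3 + 7·0 + 9·2 + 2·4 + 5·2 + 3·1 = 42
Lisbon: 1·5 + 7·3 + 9·4 + 2·5 + 5·5 + 3·2 = 103
Reykjavik: 1·4 + 7·5 + 9·0 + 2·3 + 5·0 + 3·4 = 57
Cape Town: 1·2 + 7·1 + 9·1 + 2·2 + 5·4 + 3·3 = 51
Lisbon has the highest Borda score (103).

Lisbon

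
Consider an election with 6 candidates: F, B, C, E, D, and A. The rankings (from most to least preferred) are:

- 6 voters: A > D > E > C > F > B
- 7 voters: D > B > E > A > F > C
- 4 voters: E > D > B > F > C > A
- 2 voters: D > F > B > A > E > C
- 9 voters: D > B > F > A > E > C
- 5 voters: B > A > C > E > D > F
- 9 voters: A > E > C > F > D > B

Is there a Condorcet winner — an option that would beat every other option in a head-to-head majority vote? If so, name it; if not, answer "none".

D

D vs F: 33–9 for D.
D vs B: 37–5 for D.
D vs C: 28–14 for D.
D vs E: 24–18 for D.
D vs A: 22–20 for D.
D beats every other option head-to-head.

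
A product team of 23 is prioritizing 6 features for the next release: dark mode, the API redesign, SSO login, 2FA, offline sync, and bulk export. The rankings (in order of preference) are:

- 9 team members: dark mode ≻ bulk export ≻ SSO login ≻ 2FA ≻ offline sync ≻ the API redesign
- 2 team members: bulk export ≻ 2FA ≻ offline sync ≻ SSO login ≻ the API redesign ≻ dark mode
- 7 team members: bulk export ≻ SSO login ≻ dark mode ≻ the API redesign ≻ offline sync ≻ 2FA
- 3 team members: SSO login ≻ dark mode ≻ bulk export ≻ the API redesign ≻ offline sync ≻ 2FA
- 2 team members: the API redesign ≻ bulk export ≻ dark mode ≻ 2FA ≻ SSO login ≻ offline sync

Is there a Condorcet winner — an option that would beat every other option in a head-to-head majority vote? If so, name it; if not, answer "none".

none

Checking pairwise contests:
SSO login beats dark mode 12–11.
dark mode beats the API redesign 19–4.
bulk export beats SSO login 20–3.
dark mode beats 2FA 21–2.
dark mode beats offline sync 21–2.
dark mode beats bulk export 12–11.
Every option loses at least one head-to-head, so there is no Condorcet winner.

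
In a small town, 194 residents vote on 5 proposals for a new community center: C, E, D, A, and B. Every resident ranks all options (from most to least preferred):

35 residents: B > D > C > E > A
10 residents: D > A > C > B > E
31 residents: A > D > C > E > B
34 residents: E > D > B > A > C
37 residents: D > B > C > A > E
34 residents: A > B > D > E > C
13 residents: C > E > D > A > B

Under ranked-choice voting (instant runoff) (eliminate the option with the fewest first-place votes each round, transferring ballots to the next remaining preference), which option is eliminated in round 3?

Round 1: C 13, E 34, D 47, A 65, B 35. Eliminate C.
Round 2: E 47, D 47, A 65, B 35. Eliminate B.
Round 3: E 47, D 82, A 65. Eliminate E.

E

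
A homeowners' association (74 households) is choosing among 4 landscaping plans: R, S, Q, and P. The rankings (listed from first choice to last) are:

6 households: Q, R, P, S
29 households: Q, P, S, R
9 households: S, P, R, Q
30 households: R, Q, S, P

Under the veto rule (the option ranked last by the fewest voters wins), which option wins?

S

Last-place votes: R 29, S 6, Q 9, P 30.
S is ranked last by the fewest voters, so S wins.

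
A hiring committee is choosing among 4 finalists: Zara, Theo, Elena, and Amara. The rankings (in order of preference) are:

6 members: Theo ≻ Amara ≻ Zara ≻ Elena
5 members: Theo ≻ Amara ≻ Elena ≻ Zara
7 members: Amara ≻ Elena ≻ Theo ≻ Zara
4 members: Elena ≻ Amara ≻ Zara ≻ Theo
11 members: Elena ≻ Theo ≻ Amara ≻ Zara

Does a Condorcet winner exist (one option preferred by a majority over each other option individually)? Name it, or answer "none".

Checking pairwise contests:
Theo beats Zara 29–4.
Elena beats Theo 22–11.
Amara beats Elena 18–15.
Theo beats Amara 22–11.
Every option loses at least one head-to-head, so there is no Condorcet winner.

none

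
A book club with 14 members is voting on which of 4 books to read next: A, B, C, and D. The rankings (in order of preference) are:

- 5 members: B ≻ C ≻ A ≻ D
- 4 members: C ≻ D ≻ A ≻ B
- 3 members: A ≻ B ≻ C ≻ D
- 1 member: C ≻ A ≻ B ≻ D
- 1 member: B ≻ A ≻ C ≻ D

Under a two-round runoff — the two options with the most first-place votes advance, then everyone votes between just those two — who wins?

B

Round 1 first-place votes: A 3, B 6, C 5, D 0.
B and C advance.
Runoff: B is preferred to C by 9 voters; C by 5.
B wins the runoff.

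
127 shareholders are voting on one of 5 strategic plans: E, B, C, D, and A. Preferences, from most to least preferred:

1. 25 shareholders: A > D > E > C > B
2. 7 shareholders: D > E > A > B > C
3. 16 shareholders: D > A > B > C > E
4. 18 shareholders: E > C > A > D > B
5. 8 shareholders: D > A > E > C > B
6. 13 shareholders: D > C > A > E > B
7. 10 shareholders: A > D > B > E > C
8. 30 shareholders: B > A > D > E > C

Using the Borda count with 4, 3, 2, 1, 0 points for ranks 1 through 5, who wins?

A

E: 25·2 + 7·3 + 16·0 + 18·4 + 8·2 + 13·1 + 10·1 + 30·1 = 212
B: 25·0 + 7·1 + 16·2 + 18·0 + 8·0 + 13·0 + 10·2 + 30·4 = 179
C: 25·1 + 7·0 + 16·1 + 18·3 + 8·1 + 13·3 + 10·0 + 30·0 = 142
D: 25·3 + 7·4 + 16·4 + 18·1 + 8·4 + 13·4 + 10·3 + 30·2 = 359
A: 25·4 + 7·2 + 16·3 + 18·2 + 8·3 + 13·2 + 10·4 + 30·3 = 378
A has the highest Borda score (378).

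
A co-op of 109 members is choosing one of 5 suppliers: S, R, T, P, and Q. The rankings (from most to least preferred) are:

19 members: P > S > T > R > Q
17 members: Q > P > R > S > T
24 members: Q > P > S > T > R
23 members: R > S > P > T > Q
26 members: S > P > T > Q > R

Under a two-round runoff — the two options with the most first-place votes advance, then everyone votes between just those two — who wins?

Round 1 first-place votes: S 26, R 23, T 0, P 19, Q 41.
Q and S advance.
Runoff: Q is preferred to S by 41 voters; S by 68.
S wins the runoff.

S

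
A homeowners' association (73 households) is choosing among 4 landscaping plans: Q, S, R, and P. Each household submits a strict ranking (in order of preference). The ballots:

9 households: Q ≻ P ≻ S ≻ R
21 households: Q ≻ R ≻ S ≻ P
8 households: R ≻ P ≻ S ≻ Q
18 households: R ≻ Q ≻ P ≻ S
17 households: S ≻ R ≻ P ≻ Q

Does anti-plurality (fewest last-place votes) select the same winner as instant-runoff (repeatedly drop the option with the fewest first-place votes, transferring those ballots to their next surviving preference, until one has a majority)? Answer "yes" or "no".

yes

Anti-plurality — last-place votes: Q 25, S 18, R 9, P 21. Winner: R.
Instant-runoff — R1 Q 30, S 17, R 26, P 0 (P out); R2 Q 30, S 17, R 26 (S out); R3 Q 30, R 43 (R winner). Winner: R.
The two methods agree.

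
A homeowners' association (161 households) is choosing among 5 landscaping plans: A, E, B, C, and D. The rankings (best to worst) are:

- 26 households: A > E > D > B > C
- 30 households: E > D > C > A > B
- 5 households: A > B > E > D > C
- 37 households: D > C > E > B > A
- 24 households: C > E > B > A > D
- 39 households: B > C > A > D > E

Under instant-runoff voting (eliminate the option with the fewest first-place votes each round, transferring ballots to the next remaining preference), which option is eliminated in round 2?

A

Round 1: A 31, E 30, B 39, C 24, D 37. Eliminate C.
Round 2: A 31, E 54, B 39, D 37. Eliminate A.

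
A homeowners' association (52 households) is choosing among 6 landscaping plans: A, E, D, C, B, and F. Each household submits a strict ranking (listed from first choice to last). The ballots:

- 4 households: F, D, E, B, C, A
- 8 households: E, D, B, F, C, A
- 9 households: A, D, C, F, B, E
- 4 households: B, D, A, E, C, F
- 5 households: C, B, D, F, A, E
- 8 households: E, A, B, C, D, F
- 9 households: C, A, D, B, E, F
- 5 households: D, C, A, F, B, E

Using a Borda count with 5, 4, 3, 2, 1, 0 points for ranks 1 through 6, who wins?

D

A: 4·0 + 8·0 + 9·5 + 4·3 + 5·1 + 8·4 + 9·4 + 5·3 = 145
E: 4·3 + 8·5 + 9·0 + 4·2 + 5·0 + 8·5 + 9·1 + 5·0 = 109
D: 4·4 + 8·4 + 9·4 + 4·4 + 5·3 + 8·1 + 9·3 + 5·5 = 175
C: 4·1 + 8·1 + 9·3 + 4·1 + 5·5 + 8·2 + 9·5 + 5·4 = 149
B: 4·2 + 8·3 + 9·1 + 4·5 + 5·4 + 8·3 + 9·2 + 5·1 = 128
F: 4·5 + 8·2 + 9·2 + 4·0 + 5·2 + 8·0 + 9·0 + 5·2 = 74
D has the highest Borda score (175).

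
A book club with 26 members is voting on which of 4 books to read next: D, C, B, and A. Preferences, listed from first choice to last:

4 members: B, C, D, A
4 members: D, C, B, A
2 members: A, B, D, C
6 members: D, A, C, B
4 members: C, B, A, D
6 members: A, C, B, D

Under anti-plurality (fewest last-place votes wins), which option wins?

Last-place votes: D 10, C 2, B 6, A 8.
C is ranked last by the fewest voters, so C wins.

C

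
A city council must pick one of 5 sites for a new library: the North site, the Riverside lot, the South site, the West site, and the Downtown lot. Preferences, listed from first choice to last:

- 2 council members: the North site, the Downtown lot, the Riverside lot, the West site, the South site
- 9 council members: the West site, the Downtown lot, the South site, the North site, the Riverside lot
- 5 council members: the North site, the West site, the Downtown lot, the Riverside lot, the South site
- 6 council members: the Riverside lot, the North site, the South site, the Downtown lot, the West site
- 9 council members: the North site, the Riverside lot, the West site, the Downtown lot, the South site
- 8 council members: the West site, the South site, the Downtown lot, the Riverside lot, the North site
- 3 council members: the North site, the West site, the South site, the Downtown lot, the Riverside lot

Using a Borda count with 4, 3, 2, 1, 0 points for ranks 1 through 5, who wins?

the West site

the North site: 2·4 + 9·1 + 5·4 + 6·3 + 9·4 + 8·0 + 3·4 = 103
the Riverside lot: 2·2 + 9·0 + 5·1 + 6·4 + 9·3 + 8·1 + 3·0 = 68
the South site: 2·0 + 9·2 + 5·0 + 6·2 + 9·0 + 8·3 + 3·2 = 60
the West site: 2·1 + 9·4 + 5·3 + 6·0 + 9·2 + 8·4 + 3·3 = 112
the Downtown lot: 2·3 + 9·3 + 5·2 + 6·1 + 9·1 + 8·2 + 3·1 = 77
the West site has the highest Borda score (112).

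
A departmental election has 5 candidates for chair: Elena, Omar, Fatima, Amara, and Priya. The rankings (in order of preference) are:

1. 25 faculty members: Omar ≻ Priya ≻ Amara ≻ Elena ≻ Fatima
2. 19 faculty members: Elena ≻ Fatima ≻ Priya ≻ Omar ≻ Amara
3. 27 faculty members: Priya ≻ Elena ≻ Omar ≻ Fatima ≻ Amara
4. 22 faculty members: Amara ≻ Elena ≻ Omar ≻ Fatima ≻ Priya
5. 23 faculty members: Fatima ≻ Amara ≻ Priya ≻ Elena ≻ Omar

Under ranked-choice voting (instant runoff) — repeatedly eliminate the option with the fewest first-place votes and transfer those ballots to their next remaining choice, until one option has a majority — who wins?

Round 1: Elena 19, Omar 25, Fatima 23, Amara 22, Priya 27. Eliminate Elena.
Round 2: Omar 25, Fatima 42, Amara 22, Priya 27. Eliminate Amara.
Round 3: Omar 47, Fatima 42, Priya 27. Eliminate Priya.
Round 4: Omar 74, Fatima 42. Omar has a majority.

Omar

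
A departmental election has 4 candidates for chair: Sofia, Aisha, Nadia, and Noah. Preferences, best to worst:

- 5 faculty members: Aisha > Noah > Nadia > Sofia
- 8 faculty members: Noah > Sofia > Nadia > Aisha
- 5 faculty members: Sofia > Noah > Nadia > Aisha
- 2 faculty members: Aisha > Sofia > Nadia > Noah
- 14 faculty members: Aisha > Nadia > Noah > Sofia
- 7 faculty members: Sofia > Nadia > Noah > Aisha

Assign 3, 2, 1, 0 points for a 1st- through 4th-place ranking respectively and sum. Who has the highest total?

Sofia: 5·0 + 8·2 + 5·3 + 2·2 + 14·0 + 7·3 = 56
Aisha: 5·3 + 8·0 + 5·0 + 2·3 + 14·3 + 7·0 = 63
Nadia: 5·1 + 8·1 + 5·1 + 2·1 + 14·2 + 7·2 = 62
Noah: 5·2 + 8·3 + 5·2 + 2·0 + 14·1 + 7·1 = 65
Noah has the highest Borda score (65).

Noah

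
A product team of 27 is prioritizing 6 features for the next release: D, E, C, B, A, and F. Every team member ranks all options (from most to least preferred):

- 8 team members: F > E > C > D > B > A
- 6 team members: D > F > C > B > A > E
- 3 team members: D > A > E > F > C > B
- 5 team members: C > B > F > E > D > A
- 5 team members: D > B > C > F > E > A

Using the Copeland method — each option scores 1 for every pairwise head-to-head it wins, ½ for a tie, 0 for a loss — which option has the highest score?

D

D: beats E, C, B, A, and F → score 5.
E: beats A; loses to D, C, B, and F → score 1.
C: beats E, B, and A; loses to D and F → score 3.
B: beats E and A; loses to D, C, and F → score 2.
A: loses to D, E, C, B, and F → score 0.
F: beats E, C, B, and A; loses to D → score 4.
D has the best pairwise record.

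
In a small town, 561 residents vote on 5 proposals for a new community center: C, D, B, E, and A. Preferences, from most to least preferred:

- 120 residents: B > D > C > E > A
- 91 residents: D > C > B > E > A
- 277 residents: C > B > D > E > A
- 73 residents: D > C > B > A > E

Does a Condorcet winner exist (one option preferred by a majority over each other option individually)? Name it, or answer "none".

none

Checking pairwise contests:
D beats C 284–277.
B beats D 397–164.
C beats B 441–120.
C beats E 561–0.
C beats A 561–0.
Every option loses at least one head-to-head, so there is no Condorcet winner.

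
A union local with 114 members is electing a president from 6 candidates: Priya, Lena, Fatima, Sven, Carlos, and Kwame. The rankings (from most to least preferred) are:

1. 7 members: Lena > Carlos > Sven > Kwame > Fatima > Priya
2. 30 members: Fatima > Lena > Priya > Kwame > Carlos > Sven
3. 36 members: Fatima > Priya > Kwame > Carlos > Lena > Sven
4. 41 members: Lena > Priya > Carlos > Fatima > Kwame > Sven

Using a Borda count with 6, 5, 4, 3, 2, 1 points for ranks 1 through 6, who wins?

Priya: 7·1 + 30·4 + 36·5 + 41·5 = 512
Lena: 7·6 + 30·5 + 36·2 + 41·6 = 510
Fatima: 7·2 + 30·6 + 36·6 + 41·3 = 533
Sven: 7·4 + 30·1 + 36·1 + 41·1 = 135
Carlos: 7·5 + 30·2 + 36·3 + 41·4 = 367
Kwame: 7·3 + 30·3 + 36·4 + 41·2 = 337
Fatima has the highest Borda score (533).

Fatima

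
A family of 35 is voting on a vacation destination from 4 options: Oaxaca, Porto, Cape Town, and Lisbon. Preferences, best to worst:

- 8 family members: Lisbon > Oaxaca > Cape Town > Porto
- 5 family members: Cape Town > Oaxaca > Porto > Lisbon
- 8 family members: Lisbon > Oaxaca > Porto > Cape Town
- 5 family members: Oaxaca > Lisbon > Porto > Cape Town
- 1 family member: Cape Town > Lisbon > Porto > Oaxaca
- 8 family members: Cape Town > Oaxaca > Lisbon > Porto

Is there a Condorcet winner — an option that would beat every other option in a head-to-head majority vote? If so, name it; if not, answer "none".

Oaxaca

Oaxaca vs Porto: 34–1 for Oaxaca.
Oaxaca vs Cape Town: 21–14 for Oaxaca.
Oaxaca vs Lisbon: 18–17 for Oaxaca.
Oaxaca beats every other option head-to-head.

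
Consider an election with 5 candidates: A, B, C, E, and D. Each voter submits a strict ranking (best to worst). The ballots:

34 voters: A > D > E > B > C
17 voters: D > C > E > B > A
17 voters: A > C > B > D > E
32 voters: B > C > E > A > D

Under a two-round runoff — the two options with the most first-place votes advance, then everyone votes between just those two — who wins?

A

Round 1 first-place votes: A 51, B 32, C 0, E 0, D 17.
A and B advance.
Runoff: A is preferred to B by 51 voters; B by 49.
A wins the runoff.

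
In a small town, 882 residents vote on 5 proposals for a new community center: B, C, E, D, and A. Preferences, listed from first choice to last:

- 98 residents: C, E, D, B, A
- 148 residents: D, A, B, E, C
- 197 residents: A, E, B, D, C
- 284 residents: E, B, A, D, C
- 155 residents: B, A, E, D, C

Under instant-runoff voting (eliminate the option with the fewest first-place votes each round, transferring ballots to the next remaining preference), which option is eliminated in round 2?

D

Round 1: B 155, C 98, E 284, D 148, A 197. Eliminate C.
Round 2: B 155, E 382, D 148, A 197. Eliminate D.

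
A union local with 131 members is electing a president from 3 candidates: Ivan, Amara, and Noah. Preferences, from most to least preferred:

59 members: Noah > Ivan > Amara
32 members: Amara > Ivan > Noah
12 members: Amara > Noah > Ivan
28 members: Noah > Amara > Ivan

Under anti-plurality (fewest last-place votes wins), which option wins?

Noah

Last-place votes: Ivan 40, Amara 59, Noah 32.
Noah is ranked last by the fewest voters, so Noah wins.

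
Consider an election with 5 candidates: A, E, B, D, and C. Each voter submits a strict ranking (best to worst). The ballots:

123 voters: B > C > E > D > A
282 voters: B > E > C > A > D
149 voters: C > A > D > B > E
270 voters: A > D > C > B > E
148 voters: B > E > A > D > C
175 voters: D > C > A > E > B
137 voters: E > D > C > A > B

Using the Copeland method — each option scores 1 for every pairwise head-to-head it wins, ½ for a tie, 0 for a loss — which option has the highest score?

C

A: beats B and D; loses to E and C → score 2.
E: beats A and D; loses to B and C → score 2.
B: beats E; loses to A, D, and C → score 1.
D: beats B and C; loses to A and E → score 2.
C: beats A, E, and B; loses to D → score 3.
C has the best pairwise record.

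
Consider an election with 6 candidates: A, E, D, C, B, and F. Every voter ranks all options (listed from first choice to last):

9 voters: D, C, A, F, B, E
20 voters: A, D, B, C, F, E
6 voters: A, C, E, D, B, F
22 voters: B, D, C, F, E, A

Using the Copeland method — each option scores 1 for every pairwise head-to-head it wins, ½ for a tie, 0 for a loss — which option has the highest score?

A: beats E, B, and F; loses to D and C → score 3.
E: loses to A, D, C, B, and F → score 0.
D: beats A, E, C, B, and F → score 5.
C: beats A, E, and F; loses to D and B → score 3.
B: beats E, C, and F; loses to A and D → score 3.
F: beats E; loses to A, D, C, and B → score 1.
D has the best pairwise record.

D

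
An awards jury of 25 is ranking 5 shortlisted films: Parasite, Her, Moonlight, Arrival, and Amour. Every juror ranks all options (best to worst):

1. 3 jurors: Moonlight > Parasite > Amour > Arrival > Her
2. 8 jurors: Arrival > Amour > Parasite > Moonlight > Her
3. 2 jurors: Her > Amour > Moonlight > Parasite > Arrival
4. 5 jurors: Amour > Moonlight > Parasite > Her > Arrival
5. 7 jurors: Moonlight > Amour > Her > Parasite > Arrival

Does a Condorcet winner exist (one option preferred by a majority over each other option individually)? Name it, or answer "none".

Amour vs Parasite: 22–3 for Amour.
Amour vs Her: 23–2 for Amour.
Amour vs Moonlight: 15–10 for Amour.
Amour vs Arrival: 17–8 for Amour.
Amour beats every other option head-to-head.

Amour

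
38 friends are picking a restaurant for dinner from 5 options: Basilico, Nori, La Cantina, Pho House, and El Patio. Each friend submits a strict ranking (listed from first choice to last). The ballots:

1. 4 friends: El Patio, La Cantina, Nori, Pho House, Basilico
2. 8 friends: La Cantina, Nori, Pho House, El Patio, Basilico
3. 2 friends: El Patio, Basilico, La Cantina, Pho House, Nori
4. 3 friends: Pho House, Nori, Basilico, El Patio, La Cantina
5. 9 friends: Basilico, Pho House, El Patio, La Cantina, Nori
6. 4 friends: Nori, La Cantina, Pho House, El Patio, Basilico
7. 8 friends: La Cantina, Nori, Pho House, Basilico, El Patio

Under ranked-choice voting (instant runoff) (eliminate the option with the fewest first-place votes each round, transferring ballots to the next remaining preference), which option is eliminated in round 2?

El Patio

Round 1: Basilico 9, Nori 4, La Cantina 16, Pho House 3, El Patio 6. Eliminate Pho House.
Round 2: Basilico 9, Nori 7, La Cantina 16, El Patio 6. Eliminate El Patio.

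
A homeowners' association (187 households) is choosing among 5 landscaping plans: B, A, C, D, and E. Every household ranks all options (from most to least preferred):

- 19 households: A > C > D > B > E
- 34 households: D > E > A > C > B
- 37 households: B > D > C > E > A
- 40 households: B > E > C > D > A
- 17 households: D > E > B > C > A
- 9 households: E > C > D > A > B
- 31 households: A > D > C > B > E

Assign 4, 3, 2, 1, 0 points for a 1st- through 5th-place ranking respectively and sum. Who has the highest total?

B: 19·1 + 34·0 + 37·4 + 40·4 + 17·2 + 9·0 + 31·1 = 392
A: 19·4 + 34·2 + 37·0 + 40·0 + 17·0 + 9·1 + 31·4 = 277
C: 19·3 + 34·1 + 37·2 + 40·2 + 17·1 + 9·3 + 31·2 = 351
D: 19·2 + 34·4 + 37·3 + 40·1 + 17·4 + 9·2 + 31·3 = 504
E: 19·0 + 34·3 + 37·1 + 40·3 + 17·3 + 9·4 + 31·0 = 346
D has the highest Borda score (504).

D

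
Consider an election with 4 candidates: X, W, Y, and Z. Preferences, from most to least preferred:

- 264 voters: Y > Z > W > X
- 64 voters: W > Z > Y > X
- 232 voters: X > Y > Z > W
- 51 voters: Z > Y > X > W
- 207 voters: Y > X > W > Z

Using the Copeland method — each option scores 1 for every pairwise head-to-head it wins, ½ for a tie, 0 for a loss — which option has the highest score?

X: beats W and Z; loses to Y → score 2.
W: loses to X, Y, and Z → score 0.
Y: beats X, W, and Z → score 3.
Z: beats W; loses to X and Y → score 1.
Y has the best pairwise record.

Y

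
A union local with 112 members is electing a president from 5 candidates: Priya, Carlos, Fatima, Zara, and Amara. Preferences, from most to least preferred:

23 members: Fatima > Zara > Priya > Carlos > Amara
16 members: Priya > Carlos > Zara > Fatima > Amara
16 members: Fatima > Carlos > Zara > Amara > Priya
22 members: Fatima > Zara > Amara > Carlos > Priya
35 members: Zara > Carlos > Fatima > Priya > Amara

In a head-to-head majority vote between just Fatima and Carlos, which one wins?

Fatima

Voters preferring Fatima to Carlos: 61; preferring Carlos to Fatima: 51.
Fatima wins the head-to-head.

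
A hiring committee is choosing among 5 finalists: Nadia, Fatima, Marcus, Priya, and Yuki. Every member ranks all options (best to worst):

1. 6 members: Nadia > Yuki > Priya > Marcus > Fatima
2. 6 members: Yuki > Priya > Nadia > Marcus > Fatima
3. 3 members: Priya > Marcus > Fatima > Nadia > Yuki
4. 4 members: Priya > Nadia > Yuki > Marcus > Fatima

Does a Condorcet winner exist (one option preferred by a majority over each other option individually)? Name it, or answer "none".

Checking pairwise contests:
Priya beats Nadia 13–6.
Nadia beats Fatima 16–3.
Nadia beats Marcus 16–3.
Yuki beats Priya 12–7.
Nadia beats Yuki 13–6.
Every option loses at least one head-to-head, so there is no Condorcet winner.

none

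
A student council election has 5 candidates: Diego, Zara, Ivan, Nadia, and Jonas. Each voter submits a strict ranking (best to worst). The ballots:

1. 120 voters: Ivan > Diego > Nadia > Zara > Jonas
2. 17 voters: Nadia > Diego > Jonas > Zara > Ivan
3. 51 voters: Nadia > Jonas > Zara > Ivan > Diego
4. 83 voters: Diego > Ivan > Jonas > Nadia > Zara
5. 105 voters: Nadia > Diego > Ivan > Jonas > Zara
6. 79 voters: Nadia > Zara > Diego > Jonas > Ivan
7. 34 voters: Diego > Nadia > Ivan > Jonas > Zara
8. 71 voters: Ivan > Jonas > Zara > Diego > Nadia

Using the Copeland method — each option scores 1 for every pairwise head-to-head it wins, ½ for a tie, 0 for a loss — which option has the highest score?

Diego: beats Zara, Ivan, Nadia, and Jonas → score 4.
Zara: loses to Diego, Ivan, Nadia, and Jonas → score 0.
Ivan: beats Zara and Jonas; loses to Diego and Nadia → score 2.
Nadia: beats Zara, Ivan, and Jonas; loses to Diego → score 3.
Jonas: beats Zara; loses to Diego, Ivan, and Nadia → score 1.
Diego has the best pairwise record.

Diego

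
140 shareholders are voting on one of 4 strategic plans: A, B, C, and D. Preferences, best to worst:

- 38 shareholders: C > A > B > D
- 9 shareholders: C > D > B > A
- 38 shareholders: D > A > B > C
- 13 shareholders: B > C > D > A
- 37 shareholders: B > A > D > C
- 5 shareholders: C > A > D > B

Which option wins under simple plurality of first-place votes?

C

First-place votes: A 0, B 50, C 52, D 38.
C has the most first-place votes.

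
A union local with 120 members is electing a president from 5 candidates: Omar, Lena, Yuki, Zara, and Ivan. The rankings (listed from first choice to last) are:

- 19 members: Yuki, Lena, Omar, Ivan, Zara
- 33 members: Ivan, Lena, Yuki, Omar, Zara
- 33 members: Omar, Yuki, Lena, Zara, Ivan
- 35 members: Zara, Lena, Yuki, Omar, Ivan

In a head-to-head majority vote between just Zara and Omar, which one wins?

Voters preferring Zara to Omar: 35; preferring Omar to Zara: 85.
Omar wins the head-to-head.

Omar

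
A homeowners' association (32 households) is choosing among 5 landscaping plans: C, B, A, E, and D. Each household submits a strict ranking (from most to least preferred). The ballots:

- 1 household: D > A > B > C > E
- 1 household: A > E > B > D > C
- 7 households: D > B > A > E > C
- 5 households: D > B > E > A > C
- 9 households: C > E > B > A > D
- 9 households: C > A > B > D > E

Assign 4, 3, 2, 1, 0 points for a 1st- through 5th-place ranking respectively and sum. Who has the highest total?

C: 1·1 + 1·0 + 7·0 + 5·0 + 9·4 + 9·4 = 73
B: 1·2 + 1·2 + 7·3 + 5·3 + 9·2 + 9·2 = 76
A: 1·3 + 1·4 + 7·2 + 5·1 + 9·1 + 9·3 = 62
E: 1·0 + 1·3 + 7·1 + 5·2 + 9·3 + 9·0 = 47
D: 1·4 + 1·1 + 7·4 + 5·4 + 9·0 + 9·1 = 62
B has the highest Borda score (76).

B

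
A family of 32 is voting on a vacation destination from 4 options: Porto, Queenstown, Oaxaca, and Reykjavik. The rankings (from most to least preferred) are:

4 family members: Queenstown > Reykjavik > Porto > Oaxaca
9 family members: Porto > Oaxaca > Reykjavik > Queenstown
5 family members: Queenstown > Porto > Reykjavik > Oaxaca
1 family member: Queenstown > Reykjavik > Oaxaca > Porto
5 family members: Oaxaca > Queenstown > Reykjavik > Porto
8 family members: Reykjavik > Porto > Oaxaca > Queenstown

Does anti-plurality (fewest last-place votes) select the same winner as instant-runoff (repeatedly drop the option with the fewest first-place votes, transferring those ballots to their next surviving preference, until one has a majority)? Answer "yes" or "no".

Anti-plurality — last-place votes: Porto 6, Queenstown 17, Oaxaca 9, Reykjavik 0. Winner: Reykjavik.
Instant-runoff — R1 Porto 9, Queenstown 10, Oaxaca 5, Reykjavik 8 (Oaxaca out); R2 Porto 9, Queenstown 15, Reykjavik 8 (Reykjavik out); R3 Porto 17, Queenstown 15 (Porto winner). Winner: Porto.
The two methods disagree.

no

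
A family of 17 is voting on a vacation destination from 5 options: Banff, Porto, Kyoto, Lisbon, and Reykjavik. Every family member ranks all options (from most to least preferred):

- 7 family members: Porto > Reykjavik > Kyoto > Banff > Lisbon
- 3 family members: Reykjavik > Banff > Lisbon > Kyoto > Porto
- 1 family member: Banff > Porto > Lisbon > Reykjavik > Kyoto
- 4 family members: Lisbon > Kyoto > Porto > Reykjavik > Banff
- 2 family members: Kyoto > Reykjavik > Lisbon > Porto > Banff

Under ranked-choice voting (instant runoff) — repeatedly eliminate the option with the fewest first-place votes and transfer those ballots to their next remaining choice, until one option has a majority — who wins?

Porto

Round 1: Banff 1, Porto 7, Kyoto 2, Lisbon 4, Reykjavik 3. Eliminate Banff.
Round 2: Porto 8, Kyoto 2, Lisbon 4, Reykjavik 3. Eliminate Kyoto.
Round 3: Porto 8, Lisbon 4, Reykjavik 5. Eliminate Lisbon.
Round 4: Porto 12, Reykjavik 5. Porto has a majority.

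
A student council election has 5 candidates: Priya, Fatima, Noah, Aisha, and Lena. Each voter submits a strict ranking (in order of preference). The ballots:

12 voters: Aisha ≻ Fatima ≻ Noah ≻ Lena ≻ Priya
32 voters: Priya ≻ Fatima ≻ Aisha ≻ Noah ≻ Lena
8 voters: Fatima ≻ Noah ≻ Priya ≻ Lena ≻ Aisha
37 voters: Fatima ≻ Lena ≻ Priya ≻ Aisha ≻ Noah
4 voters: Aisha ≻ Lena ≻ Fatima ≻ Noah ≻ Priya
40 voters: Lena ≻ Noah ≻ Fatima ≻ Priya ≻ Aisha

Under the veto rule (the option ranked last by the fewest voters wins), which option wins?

Fatima

Last-place votes: Priya 16, Fatima 0, Noah 37, Aisha 48, Lena 32.
Fatima is ranked last by the fewest voters, so Fatima wins.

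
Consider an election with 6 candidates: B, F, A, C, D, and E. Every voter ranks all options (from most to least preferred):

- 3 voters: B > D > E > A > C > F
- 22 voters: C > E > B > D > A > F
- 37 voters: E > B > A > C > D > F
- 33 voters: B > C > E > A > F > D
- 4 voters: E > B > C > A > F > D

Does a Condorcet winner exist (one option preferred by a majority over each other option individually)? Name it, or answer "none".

Checking pairwise contests:
E beats B 63–36.
B beats F 99–0.
B beats A 99–0.
B beats C 77–22.
B beats D 99–0.
C beats E 55–44.
Every option loses at least one head-to-head, so there is no Condorcet winner.

none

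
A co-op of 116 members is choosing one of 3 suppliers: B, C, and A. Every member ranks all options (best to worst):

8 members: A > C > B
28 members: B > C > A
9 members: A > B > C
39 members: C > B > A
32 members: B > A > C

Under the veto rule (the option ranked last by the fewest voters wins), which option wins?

Last-place votes: B 8, C 41, A 67.
B is ranked last by the fewest voters, so B wins.

B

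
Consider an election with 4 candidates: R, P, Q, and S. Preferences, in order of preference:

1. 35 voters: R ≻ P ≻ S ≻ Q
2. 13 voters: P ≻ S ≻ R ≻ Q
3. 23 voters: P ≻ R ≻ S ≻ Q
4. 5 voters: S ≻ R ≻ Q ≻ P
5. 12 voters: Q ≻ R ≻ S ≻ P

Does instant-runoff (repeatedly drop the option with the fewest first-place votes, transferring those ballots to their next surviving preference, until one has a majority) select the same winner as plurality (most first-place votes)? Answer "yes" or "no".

no

Instant-runoff — R1 R 35, P 36, Q 12, S 5 (S out); R2 R 40, P 36, Q 12 (Q out); R3 R 52, P 36 (R winner). Winner: R.
Plurality — first-place votes: R 35, P 36, Q 12, S 5. Winner: P.
The two methods disagree.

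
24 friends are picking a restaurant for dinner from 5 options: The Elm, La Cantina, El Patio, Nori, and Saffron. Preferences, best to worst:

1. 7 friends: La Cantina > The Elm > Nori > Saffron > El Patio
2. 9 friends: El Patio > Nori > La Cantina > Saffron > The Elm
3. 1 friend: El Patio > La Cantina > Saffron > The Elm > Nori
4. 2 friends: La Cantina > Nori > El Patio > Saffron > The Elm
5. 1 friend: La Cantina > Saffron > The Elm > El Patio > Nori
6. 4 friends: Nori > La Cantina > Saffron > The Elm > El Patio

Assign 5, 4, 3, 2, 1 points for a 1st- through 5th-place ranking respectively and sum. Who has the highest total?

La Cantina

The Elm: 7·4 + 9·1 + 1·2 + 2·1 + 1·3 + 4·2 = 52
La Cantina: 7·5 + 9·3 + 1·4 + 2·5 + 1·5 + 4·4 = 97
El Patio: 7·1 + 9·5 + 1·5 + 2·3 + 1·2 + 4·1 = 69
Nori: 7·3 + 9·4 + 1·1 + 2·4 + 1·1 + 4·5 = 87
Saffron: 7·2 + 9·2 + 1·3 + 2·2 + 1·4 + 4·3 = 55
La Cantina has the highest Borda score (97).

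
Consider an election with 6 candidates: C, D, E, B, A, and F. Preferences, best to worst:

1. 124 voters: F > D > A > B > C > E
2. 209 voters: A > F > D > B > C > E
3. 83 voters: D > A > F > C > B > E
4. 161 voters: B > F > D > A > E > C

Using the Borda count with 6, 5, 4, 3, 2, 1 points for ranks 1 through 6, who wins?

C: 124·2 + 209·2 + 83·3 + 161·1 = 1076
D: 124·5 + 209·4 + 83·6 + 161·4 = 2598
E: 124·1 + 209·1 + 83·1 + 161·2 = 738
B: 124·3 + 209·3 + 83·2 + 161·6 = 2131
A: 124·4 + 209·6 + 83·5 + 161·3 = 2648
F: 124·6 + 209·5 + 83·4 + 161·5 = 2926
F has the highest Borda score (2926).

F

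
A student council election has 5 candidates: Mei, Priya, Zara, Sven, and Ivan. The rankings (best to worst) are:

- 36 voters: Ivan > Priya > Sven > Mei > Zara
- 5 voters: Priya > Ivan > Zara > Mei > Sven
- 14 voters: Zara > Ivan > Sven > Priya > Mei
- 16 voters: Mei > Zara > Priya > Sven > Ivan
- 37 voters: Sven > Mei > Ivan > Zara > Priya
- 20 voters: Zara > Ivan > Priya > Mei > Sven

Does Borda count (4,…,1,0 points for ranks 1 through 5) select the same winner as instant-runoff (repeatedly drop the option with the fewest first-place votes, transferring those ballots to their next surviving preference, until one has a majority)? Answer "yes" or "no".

yes

Borda — scores: Mei 236, Priya 214, Zara 231, Sven 264, Ivan 335. Winner: Ivan.
Instant-runoff — R1 Mei 16, Priya 5, Zara 34, Sven 37, Ivan 36 (Priya out); R2 Mei 16, Zara 34, Sven 37, Ivan 41 (Mei out); R3 Zara 50, Sven 37, Ivan 41 (Sven out); R4 Zara 50, Ivan 78 (Ivan winner). Winner: Ivan.
The two methods agree.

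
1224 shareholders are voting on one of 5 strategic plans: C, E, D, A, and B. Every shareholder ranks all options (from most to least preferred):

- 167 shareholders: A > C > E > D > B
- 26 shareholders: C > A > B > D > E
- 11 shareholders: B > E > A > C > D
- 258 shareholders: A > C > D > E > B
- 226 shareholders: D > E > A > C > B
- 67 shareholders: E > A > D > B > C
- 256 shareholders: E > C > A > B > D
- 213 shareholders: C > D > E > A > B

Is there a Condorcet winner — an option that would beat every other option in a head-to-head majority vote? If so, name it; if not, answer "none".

none

Checking pairwise contests:
A beats C 729–495.
C beats E 664–560.
C beats D 931–293.
E beats A 773–451.
C beats B 1146–78.
Every option loses at least one head-to-head, so there is no Condorcet winner.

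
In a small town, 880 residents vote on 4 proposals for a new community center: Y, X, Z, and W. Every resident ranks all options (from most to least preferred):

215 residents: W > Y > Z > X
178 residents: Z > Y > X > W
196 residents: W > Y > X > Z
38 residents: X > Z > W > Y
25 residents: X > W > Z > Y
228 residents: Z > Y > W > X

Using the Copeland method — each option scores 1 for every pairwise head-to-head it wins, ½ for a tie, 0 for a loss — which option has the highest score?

Z

Y: beats X; loses to Z and W → score 1.
X: loses to Y, Z, and W → score 0.
Z: beats Y, X, and W → score 3.
W: beats Y and X; loses to Z → score 2.
Z has the best pairwise record.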